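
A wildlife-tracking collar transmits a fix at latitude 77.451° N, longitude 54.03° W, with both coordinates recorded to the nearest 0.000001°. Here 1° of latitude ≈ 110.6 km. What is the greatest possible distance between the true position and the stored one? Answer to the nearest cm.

6 cm

Rounding to 6 decimal places leaves each coordinate within ±5e-07° of the true value.
North–south component: 5e-07° × 110600 = 0.0553 m.
Longitude error → 5e-07 × 110600 × cos 77.451° = 5e-07 × 110600 × 0.2173 ≈ 0.0120153 m.
The two errors are perpendicular, so the maximum displacement is √(0.0553² + 0.0120153²) ≈ 0.0565903 m.
That is 0.0565903 m = 5.659 cm.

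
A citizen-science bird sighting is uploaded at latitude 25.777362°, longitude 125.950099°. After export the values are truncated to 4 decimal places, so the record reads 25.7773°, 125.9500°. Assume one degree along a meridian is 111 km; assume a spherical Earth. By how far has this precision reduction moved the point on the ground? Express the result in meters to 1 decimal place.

The latitude changed by +0.000062° and the longitude by +0.000099°.
N–S: 0.000062° × 111000 m/° = 6.882 m.
E–W at 25.7773°: 0.000099° × 111000 × cos 25.7773° = 0.000099 × 111000 × 0.9005 ≈ 9.8955 m.
Distance: √(6.882² + 9.8955²) ≈ 12.0533 m.

12.1 meters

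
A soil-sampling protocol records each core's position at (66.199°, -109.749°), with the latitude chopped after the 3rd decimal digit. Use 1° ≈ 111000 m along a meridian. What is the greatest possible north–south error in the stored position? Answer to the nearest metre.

Truncating at 3 decimal places can drop up to a full unit in the last place, so the latitude may be off by as much as 0.001°.
North–south distance: 0.001° × 111000 m/° = 111 m.

111 metres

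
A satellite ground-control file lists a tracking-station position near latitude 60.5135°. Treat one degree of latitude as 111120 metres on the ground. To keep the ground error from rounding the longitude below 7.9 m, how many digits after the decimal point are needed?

4 decimal places

At 60.5135° one degree of longitude covers 111120 × cos 60.5135° ≈ 111120 × 0.4922 ≈ 54695.3 m.
N decimal places → at most half a unit in the last place, 0.5 × 10⁻ᴺ° = 54695.3/2 × 10⁻ᴺ m.
Need 0.5 × 54695.3 × 10⁻ᴺ ≤ 7.9 → 10⁻ᴺ ≤ 2.889e-04, so N ≥ 3.54.
N = 3 would give 27.3 m (too coarse); N = 4 gives 2.73 m ≤ 7.9 m.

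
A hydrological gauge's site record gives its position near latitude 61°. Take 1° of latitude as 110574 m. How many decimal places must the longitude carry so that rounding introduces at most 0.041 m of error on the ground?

6

At 61° one degree of longitude covers 110574 × cos 61° ≈ 110574 × 0.4848 ≈ 53607.3 m.
Rounding to N decimal places gives at most 0.5 × 10⁻ᴺ degrees of error, i.e. 0.5 × 10⁻ᴺ × 53607.3 m.
Need 0.5 × 53607.3 × 10⁻ᴺ ≤ 0.041 → 10⁻ᴺ ≤ 1.530e-06, so N ≥ 5.82.
N = 5 would give 0.268 m (too coarse); N = 6 gives 0.0268 m ≤ 0.041 m.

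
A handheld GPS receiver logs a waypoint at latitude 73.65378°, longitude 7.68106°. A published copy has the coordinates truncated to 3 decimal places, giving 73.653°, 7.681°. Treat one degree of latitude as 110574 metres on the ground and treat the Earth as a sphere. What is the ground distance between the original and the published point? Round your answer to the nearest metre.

86 metres

Δlat = 73.65378 − 73.653 = +0.00078°; Δlon = 7.68106 − 7.681 = +0.00006°.
North–south shift: 0.00078 × 110574 = 86.2477 m.
E–W at 73.653°: 0.00006° × 110574 × cos 73.653° = 0.00006 × 110574 × 0.2815 ≈ 1.86729 m.
Hypotenuse of the two orthogonal shifts: √(86.2477² + 1.86729²) = 86.2679 m.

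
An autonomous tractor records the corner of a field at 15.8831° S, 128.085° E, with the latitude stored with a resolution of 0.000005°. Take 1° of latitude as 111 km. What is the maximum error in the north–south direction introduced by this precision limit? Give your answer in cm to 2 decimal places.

27.75 cm

With a 0.000005° grid the true value lies within half a step, ±0.000005°/2 = ±2.5e-06°, of the stored one.
Along the meridian that is 2.5e-06° × 111000 m/° = 0.2775 m.
That is 0.2775 m = 27.75 cm.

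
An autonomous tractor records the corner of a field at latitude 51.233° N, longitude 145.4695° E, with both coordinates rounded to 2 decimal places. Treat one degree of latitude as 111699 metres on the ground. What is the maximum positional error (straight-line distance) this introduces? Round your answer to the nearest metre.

659 metres

Rounding to 2 decimal places leaves each coordinate within ±0.005° of the true value.
Latitude error → 0.005 × 111699 = 558.495 m along the meridian.
Longitude error → 0.005 × 111699 × cos 51.233° = 0.005 × 111699 × 0.6262 ≈ 349.704 m.
Combining orthogonally: (558.495² + 349.704²)^½ ≈ 658.946 m.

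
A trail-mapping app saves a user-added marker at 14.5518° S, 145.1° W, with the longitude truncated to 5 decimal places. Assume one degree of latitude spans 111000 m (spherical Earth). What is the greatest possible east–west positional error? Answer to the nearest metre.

1 metres

Truncating at 5 decimal places can drop up to a full unit in the last place, so the longitude may be off by as much as 1e-05°.
At latitude 14.5518° a degree of longitude spans 111000 m × cos 14.5518° = 111000 × 0.9679 ≈ 107439 m.
Maximum E–W displacement: 1e-05 × 107439 = 1.07439 m.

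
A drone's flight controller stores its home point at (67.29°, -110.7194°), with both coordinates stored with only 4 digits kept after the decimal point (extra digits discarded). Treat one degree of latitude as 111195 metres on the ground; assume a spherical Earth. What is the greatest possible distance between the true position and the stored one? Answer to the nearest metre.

Truncating at 4 decimal places can drop up to a full unit in the last place, so each coordinate may be off by as much as 0.0001°.
N–S: 0.0001° × 111195 m/° = 11.1195 m.
Longitude error → 0.0001 × 111195 × cos 67.29° = 0.0001 × 111195 × 0.3861 ≈ 4.29287 m.
Worst case both components are at the extreme and orthogonal: √(11.1195² + 4.29287²) ≈ 11.9194 m.

12 metres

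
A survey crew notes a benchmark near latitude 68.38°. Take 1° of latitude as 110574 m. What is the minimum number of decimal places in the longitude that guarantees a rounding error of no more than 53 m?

3 decimal places

At 68.38° one degree of longitude covers 110574 × cos 68.38° ≈ 110574 × 0.3684 ≈ 40740.9 m.
N decimal places → at most half a unit in the last place, 0.5 × 10⁻ᴺ° = 40740.9/2 × 10⁻ᴺ m.
Need 0.5 × 40740.9 × 10⁻ᴺ ≤ 53 → 10⁻ᴺ ≤ 2.602e-03, so N ≥ 2.58.
At 2 places the error can reach 204 m, but 3 places keeps it to 20.4 m.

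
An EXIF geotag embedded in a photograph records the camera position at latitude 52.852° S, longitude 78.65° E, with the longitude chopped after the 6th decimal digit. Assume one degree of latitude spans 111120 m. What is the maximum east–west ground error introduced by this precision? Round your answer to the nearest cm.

Truncating at 6 decimal places can drop up to a full unit in the last place, so the longitude may be off by as much as 1e-06°.
At latitude 52.852° a degree of longitude spans 111120 m × cos 52.852° = 111120 × 0.6039 ≈ 67102.7 m.
So at most 1e-06° × 67102.7 ≈ 0.0671027 m east–west.
That is 0.0671027 m = 6.7103 cm.

7 cm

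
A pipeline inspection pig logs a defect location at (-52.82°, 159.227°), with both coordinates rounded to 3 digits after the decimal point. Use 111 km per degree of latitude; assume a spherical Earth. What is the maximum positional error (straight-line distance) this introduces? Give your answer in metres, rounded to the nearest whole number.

Rounding to 3 decimal places leaves each coordinate within ±0.0005° of the true value.
N–S: 0.0005° × 111000 m/° = 55.5 m.
E–W at 52.82°: 0.0005° × 111000 × cos 52.82° = 0.0005 × 111000 × 0.6043 ≈ 33.5398 m.
Combining orthogonally: (55.5² + 33.5398²)^½ ≈ 64.8473 m.

65 metres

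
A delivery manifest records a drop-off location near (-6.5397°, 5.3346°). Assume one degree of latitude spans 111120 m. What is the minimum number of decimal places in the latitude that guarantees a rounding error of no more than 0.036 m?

One degree of latitude covers 111120 m.
With N decimal places the half-ulp bound is 0.5·10⁻ᴺ°, or 0.5·10⁻ᴺ × 111120 m on the ground.
Need 0.5 × 111120 × 10⁻ᴺ ≤ 0.036 → 10⁻ᴺ ≤ 6.479e-07, so N ≥ 6.19.
At 6 places the error can reach 0.0556 m, but 7 places keeps it to 0.00556 m.

7 decimal places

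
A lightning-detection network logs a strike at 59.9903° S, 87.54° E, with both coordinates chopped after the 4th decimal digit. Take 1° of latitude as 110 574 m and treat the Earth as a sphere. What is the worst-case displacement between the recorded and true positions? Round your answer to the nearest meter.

12 meters

Truncating at 4 decimal places can drop up to a full unit in the last place, so each coordinate may be off by as much as 0.0001°.
Latitude error → 0.0001 × 110574 = 11.0574 m along the meridian.
East–west component at 59.9903°: 0.0001° × 110574 × cos 59.9903° ≈ 0.0001 × 55303.2 ≈ 5.53032 m.
Worst case both components are at the extreme and orthogonal: √(11.0574² + 5.53032²) ≈ 12.3633 m.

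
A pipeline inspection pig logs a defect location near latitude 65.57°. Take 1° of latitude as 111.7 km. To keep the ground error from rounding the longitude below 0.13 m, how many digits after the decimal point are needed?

6 decimal places

At 65.57° one degree of longitude covers 111700 × cos 65.57° ≈ 111700 × 0.4136 ≈ 46197 m.
With N decimal places the half-ulp bound is 0.5·10⁻ᴺ°, or 0.5·10⁻ᴺ × 46197 m on the ground.
Need 0.5 × 46197 × 10⁻ᴺ ≤ 0.13 → 10⁻ᴺ ≤ 5.628e-06, so N ≥ 5.25.
N = 5 would give 0.231 m (too coarse); N = 6 gives 0.0231 m ≤ 0.13 m.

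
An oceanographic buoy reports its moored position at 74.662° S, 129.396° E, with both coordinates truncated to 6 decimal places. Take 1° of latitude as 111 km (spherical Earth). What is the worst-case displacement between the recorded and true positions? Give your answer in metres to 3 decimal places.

Truncating at 6 decimal places can drop up to a full unit in the last place, so each coordinate may be off by as much as 1e-06°.
N–S: 1e-06° × 111000 m/° = 0.111 m.
Longitude error → 1e-06 × 111000 × cos 74.662° = 1e-06 × 111000 × 0.2645 ≈ 0.0293609 m.
Combining orthogonally: (0.111² + 0.0293609²)^½ ≈ 0.114818 m.

0.115 metres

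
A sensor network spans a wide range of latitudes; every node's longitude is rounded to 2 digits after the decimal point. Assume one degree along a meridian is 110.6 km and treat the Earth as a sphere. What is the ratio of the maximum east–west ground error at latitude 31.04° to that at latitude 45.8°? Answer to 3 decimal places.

Rounding to 2 decimal places leaves the longitude within ±0.005° of the true value.
Error at 31.04° = 0.005° × 110600 × cos 31.04° ≈ 553 × 0.8568 = 473.81 m.
Error at 45.8° = 0.005° × 110600 × cos 45.8° ≈ 553 × 0.6972 = 385.53 m.
Ratio: 473.81 / 385.53 = cos 31.04° / cos 45.8° ≈ 1.2290.

1.229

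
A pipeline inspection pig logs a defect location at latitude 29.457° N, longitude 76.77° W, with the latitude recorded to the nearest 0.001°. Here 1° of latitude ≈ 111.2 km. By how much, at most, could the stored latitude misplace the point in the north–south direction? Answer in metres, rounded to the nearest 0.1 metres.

Rounding to 3 decimal places leaves the latitude within ±0.0005° of the true value.
Along the meridian that is 0.0005° × 111200 m/° = 55.6 m.

55.6 metres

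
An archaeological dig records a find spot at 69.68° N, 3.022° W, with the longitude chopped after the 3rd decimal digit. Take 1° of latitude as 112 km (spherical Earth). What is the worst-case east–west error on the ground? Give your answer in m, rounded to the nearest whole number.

Truncating at 3 decimal places can drop up to a full unit in the last place, so the longitude may be off by as much as 0.001°.
Parallels shrink by cos φ, so at 69.68° a degree of longitude is 112000 × 0.3473 ≈ 38893.5 m.
Maximum E–W displacement: 0.001 × 38893.5 = 38.8935 m.

39 m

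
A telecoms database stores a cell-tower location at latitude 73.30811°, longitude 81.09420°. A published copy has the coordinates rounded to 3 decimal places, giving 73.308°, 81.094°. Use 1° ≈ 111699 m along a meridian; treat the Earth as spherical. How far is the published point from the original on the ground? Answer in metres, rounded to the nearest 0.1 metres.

13.9 metres

The latitude changed by +0.00011° and the longitude by +0.00020°.
N–S: 0.00011° × 111699 m/° = 12.2869 m.
East–west at this latitude: 0.00020° × 111699 × cos 73.308° ≈ 0.00020 × 32082.9 = 6.41659 m.
Combined displacement = (12.2869² + 6.41659²)^½ ≈ 13.8615 m.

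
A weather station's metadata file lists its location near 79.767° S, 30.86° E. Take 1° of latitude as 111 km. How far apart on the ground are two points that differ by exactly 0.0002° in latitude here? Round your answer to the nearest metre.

0.0002° × 111000 m/° = 22.2 m.

22 metres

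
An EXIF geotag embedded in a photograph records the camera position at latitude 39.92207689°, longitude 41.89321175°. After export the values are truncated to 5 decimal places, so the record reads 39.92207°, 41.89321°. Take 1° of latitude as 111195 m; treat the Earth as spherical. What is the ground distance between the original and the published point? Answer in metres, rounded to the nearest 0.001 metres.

The latitude changed by +0.00000689° and the longitude by +0.00000175°.
North–south shift: 0.00000689 × 111195 = 0.766134 m.
E–W at 39.9221°: 0.00000175° × 111195 × cos 39.9221° = 0.00000175 × 111195 × 0.7669 ≈ 0.149236 m.
Combined displacement = (0.766134² + 0.149236²)^½ ≈ 0.780533 m.

0.781 metres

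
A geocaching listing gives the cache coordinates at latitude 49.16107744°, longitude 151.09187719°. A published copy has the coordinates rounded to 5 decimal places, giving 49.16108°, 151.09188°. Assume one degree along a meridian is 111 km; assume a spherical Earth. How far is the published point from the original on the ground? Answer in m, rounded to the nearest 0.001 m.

The latitude changed by -0.00000256° and the longitude by -0.00000281°.
N–S: -0.00000256° × 111000 m/° = -0.28416 m.
E–W at 49.1611°: -0.00000281° × 111000 × cos 49.1611° = -0.00000281 × 111000 × 0.6539 ≈ -0.203969 m.
Combined displacement = (0.28416² + 0.203969²)^½ ≈ 0.349786 m.

0.350 m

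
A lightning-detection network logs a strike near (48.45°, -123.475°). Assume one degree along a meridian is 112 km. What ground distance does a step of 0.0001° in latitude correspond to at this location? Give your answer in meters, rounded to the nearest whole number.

11 meters

0.0001° × 112000 m/° = 11.2 m.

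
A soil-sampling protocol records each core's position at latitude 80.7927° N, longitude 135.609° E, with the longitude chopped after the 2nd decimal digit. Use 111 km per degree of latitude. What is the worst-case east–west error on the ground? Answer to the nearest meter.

178 meters

Truncating at 2 decimal places can drop up to a full unit in the last place, so the longitude may be off by as much as 0.01°.
One degree of longitude at 80.7927° is 111000 × cos 80.7927° ≈ 111000 × 0.1600 = 17760.8 m.
East–west error: 0.01° × 17760.8 m/° ≈ 177.608 m.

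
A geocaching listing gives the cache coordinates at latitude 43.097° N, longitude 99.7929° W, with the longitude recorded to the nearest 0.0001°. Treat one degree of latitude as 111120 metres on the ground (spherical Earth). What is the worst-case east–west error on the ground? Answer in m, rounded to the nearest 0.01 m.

4.06 m

Rounding to 4 decimal places leaves the longitude within ±5e-05° of the true value.
One degree of longitude at 43.097° is 111120 × cos 43.097° ≈ 111120 × 0.7302 = 81139.6 m.
Maximum E–W displacement: 5e-05 × 81139.6 = 4.05698 m.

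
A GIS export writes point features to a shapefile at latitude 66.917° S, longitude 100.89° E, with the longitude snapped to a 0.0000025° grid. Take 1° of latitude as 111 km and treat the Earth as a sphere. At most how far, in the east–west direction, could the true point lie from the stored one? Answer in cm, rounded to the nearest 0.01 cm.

5.44 cm

With a 0.0000025° grid the true value lies within half a step, ±0.0000025°/2 = ±1.25e-06°, of the stored one.
One degree of longitude at 66.917° is 111000 × cos 66.917° ≈ 111000 × 0.3921 = 43519.1 m.
So at most 1.25e-06° × 43519.1 ≈ 0.0543989 m east–west.
That is 0.0543989 m = 5.4399 cm.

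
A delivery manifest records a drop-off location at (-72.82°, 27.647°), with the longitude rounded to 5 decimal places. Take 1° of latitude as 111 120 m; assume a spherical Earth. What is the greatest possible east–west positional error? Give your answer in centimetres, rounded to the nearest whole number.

16 centimetres

Rounding to 5 decimal places leaves the longitude within ±5e-06° of the true value.
Parallels shrink by cos φ, so at 72.82° a degree of longitude is 111120 × 0.2954 ≈ 32822 m.
Maximum E–W displacement: 5e-06 × 32822 = 0.16411 m.
That is 0.16411 m = 16.411 cm.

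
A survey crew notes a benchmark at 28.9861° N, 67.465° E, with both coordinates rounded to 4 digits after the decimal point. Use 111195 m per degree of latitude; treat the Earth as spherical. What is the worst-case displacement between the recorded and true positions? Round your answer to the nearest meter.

7 meters

Rounding to 4 decimal places leaves each coordinate within ±5e-05° of the true value.
N–S: 5e-05° × 111195 m/° = 5.55975 m.
Longitude error → 5e-05 × 111195 × cos 28.9861° = 5e-05 × 111195 × 0.8747 ≈ 4.86332 m.
Worst case both components are at the extreme and orthogonal: √(5.55975² + 4.86332²) ≈ 7.38666 m.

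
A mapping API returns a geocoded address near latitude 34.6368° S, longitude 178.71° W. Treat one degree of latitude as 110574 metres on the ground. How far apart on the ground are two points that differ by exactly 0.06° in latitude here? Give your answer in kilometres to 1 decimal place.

Along a meridian 0.06° is 0.06 × 110574 = 6634.44 m.
That is 6634.44 m = 6.6344 km.

6.6 kilometres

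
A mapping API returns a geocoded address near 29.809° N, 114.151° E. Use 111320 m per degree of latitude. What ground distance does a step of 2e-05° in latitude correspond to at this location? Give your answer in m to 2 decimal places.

2e-05° × 111320 m/° = 2.2264 m.

2.23 m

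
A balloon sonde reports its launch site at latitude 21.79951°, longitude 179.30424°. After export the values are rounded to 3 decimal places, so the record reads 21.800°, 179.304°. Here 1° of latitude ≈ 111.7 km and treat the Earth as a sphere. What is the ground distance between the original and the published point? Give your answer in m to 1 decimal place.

60.1 m

Δlat = 21.79951 − 21.800 = -0.00049°; Δlon = 179.30424 − 179.304 = +0.00024°.
North–south shift: -0.00049 × 111700 = -54.733 m.
E–W at 21.8°: 0.00024° × 111700 × cos 21.8° = 0.00024 × 111700 × 0.9285 ≈ 24.8908 m.
Distance: √(54.733² + 24.8908²) ≈ 60.127 m.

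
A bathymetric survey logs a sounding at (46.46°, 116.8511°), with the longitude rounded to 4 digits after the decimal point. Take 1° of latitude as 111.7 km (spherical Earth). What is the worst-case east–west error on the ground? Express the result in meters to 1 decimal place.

Rounding to 4 decimal places leaves the longitude within ±5e-05° of the true value.
At latitude 46.46° a degree of longitude spans 111700 m × cos 46.46° = 111700 × 0.6889 ≈ 76945.8 m.
East–west error: 5e-05° × 76945.8 m/° ≈ 3.84729 m.

3.8 meters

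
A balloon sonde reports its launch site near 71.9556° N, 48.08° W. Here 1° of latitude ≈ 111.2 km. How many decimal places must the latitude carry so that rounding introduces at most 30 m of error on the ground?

One degree of latitude covers 111200 m.
Rounding to N decimal places gives at most 0.5 × 10⁻ᴺ degrees of error, i.e. 0.5 × 10⁻ᴺ × 111200 m.
Setting 55600 × 10⁻ᴺ ≤ 30 gives 10ᴺ ≥ 1853, i.e. N ≥ 3.27.
At 3 places the error can reach 55.6 m, but 4 places keeps it to 5.56 m.

4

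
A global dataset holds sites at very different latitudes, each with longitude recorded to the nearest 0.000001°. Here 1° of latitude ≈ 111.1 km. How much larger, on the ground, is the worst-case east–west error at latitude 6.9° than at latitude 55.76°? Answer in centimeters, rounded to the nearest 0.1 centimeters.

2.4 centimeters

Rounding to 6 decimal places leaves the longitude within ±5e-07° of the true value.
At 6.9°: 5e-07° × 111100 × cos 6.9° = 5e-07 × 111100 × 0.9928 ≈ 0.055148 m.
Error at 55.76° = 5e-07° × 111100 × cos 55.76° ≈ 0.05555 × 0.5627 = 0.031256 m.
Difference: 0.055148 − 0.031256 = 0.023892 m.
That is 0.0238919 m = 2.3892 cm.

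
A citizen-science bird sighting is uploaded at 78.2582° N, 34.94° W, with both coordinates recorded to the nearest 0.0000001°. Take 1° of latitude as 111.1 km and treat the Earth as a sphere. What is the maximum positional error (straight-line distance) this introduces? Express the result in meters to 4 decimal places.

Rounding to 7 decimal places leaves each coordinate within ±5e-08° of the true value.
Latitude error → 5e-08 × 111100 = 0.005555 m along the meridian.
East–west component at 78.2582°: 5e-08° × 111100 × cos 78.2582° ≈ 5e-08 × 22609 ≈ 0.00113045 m.
The two errors are perpendicular, so the maximum displacement is √(0.005555² + 0.00113045²) ≈ 0.00566886 m.

0.0057 meters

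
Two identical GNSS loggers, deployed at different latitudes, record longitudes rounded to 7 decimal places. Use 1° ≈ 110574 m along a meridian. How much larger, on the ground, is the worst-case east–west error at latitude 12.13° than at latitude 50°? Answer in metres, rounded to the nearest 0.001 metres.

0.002 metres

Rounding to 7 decimal places leaves the longitude within ±5e-08° of the true value.
At 12.13°: 5e-08° × 110574 × cos 12.13° = 5e-08 × 110574 × 0.9777 ≈ 0.0054053 m.
Error at 50° = 5e-08° × 110574 × cos 50° ≈ 0.0055287 × 0.6428 = 0.0035538 m.
Difference: 0.0054053 − 0.0035538 = 0.0018515 m.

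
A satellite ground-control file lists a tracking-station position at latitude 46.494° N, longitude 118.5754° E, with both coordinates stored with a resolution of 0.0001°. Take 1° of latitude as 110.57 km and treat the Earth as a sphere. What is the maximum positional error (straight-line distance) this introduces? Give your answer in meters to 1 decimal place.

6.7 meters

With a 0.0001° grid the true value lies within half a step, ±0.0001°/2 = ±5e-05°, of the stored one.
N–S: 5e-05° × 110570 m/° = 5.5285 m.
Longitude error → 5e-05 × 110570 × cos 46.494° = 5e-05 × 110570 × 0.6884 ≈ 3.80599 m.
The two errors are perpendicular, so the maximum displacement is √(5.5285² + 3.80599²) ≈ 6.71192 m.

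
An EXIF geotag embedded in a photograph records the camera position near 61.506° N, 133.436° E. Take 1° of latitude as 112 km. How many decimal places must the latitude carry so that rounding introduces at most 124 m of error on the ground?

3 decimal places

One degree of latitude covers 112000 m.
N decimal places → at most half a unit in the last place, 0.5 × 10⁻ᴺ° = 112000/2 × 10⁻ᴺ m.
Setting 56000 × 10⁻ᴺ ≤ 124 gives 10ᴺ ≥ 451.6, i.e. N ≥ 2.65.
At 2 places the error can reach 560 m, but 3 places keeps it to 56 m.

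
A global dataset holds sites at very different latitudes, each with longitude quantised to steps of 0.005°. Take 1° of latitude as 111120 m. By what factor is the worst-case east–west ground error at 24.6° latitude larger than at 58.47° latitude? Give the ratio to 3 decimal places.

1.739

With a 0.005° grid the true value lies within half a step, ±0.005°/2 = ±0.0025°, of the stored one.
Error at 24.6° = 0.0025° × 111120 × cos 24.6° ≈ 277.8 × 0.9092 = 252.59 m.
At 58.47°: 0.0025° × 111120 × cos 58.47° = 0.0025 × 111120 × 0.5229 ≈ 145.27 m.
The ratio reduces to cos 24.6° / cos 58.47° = 0.9092/0.5229 ≈ 1.7387.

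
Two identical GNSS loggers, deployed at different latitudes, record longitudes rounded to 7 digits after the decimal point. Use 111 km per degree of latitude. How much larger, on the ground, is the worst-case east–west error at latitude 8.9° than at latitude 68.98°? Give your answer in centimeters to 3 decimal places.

0.349 centimeters

Rounding to 7 decimal places leaves the longitude within ±5e-08° of the true value.
Error at 8.9° = 5e-08° × 111000 × cos 8.9° ≈ 0.00555 × 0.9880 = 0.0054832 m.
At 68.98°: 5e-08° × 111000 × cos 68.98° = 5e-08 × 111000 × 0.3587 ≈ 0.0019908 m.
So the lower-latitude error exceeds the higher by 0.0054832 − 0.0019908 = 0.0034924 m.
That is 0.00349243 m = 0.34924 cm.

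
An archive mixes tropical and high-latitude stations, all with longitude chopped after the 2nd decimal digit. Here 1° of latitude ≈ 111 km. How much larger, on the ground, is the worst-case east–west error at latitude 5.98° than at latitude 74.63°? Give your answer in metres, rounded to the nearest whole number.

810 metres

Truncating at 2 decimal places can drop up to a full unit in the last place, so the longitude may be off by as much as 0.01°.
Error at 5.98° = 0.01° × 111000 × cos 5.98° ≈ 1110 × 0.9946 = 1104 m.
Error at 74.63° = 0.01° × 111000 × cos 74.63° ≈ 1110 × 0.2651 = 294.21 m.
So the lower-latitude error exceeds the higher by 1104 − 294.21 = 809.75 m.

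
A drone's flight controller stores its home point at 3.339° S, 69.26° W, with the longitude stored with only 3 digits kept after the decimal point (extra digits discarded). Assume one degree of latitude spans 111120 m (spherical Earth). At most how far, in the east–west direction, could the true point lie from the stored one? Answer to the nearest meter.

Truncating at 3 decimal places can drop up to a full unit in the last place, so the longitude may be off by as much as 0.001°.
Parallels shrink by cos φ, so at 3.339° a degree of longitude is 111120 × 0.9983 ≈ 110931 m.
Maximum E–W displacement: 0.001 × 110931 = 110.931 m.

111 meters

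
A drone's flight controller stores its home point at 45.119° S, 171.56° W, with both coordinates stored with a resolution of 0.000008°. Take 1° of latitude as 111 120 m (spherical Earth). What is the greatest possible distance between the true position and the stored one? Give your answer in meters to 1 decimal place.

0.5 meters

With a 0.000008° grid the true value lies within half a step, ±0.000008°/2 = ±4e-06°, of the stored one.
North–south component: 4e-06° × 111120 = 0.44448 m.
Longitude error → 4e-06 × 111120 × cos 45.119° = 4e-06 × 111120 × 0.7056 ≈ 0.313641 m.
Combining orthogonally: (0.44448² + 0.313641²)^½ ≈ 0.543998 m.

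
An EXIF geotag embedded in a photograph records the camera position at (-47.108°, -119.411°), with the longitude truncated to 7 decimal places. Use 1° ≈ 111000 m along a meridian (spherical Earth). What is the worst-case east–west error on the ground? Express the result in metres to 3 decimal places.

Truncating at 7 decimal places can drop up to a full unit in the last place, so the longitude may be off by as much as 1e-07°.
Parallels shrink by cos φ, so at 47.108° a degree of longitude is 111000 × 0.6806 ≈ 75548.7 m.
Maximum E–W displacement: 1e-07 × 75548.7 = 0.00755487 m.

0.008 metres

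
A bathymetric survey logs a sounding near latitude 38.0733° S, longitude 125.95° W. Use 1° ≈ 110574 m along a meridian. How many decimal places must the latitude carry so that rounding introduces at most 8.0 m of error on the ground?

One degree of latitude covers 110574 m.
With N decimal places the half-ulp bound is 0.5·10⁻ᴺ°, or 0.5·10⁻ᴺ × 110574 m on the ground.
Need 0.5 × 110574 × 10⁻ᴺ ≤ 8.0 → 10⁻ᴺ ≤ 1.447e-04, so N ≥ 3.84.
At 3 places the error can reach 55.3 m, but 4 places keeps it to 5.53 m.

4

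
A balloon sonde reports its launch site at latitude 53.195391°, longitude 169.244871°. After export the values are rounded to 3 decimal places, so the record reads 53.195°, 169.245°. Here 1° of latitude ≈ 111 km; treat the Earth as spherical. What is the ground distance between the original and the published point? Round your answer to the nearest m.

The latitude changed by +0.000391° and the longitude by -0.000129°.
North–south shift: 0.000391 × 111000 = 43.401 m.
E–W at 53.195°: -0.000129° × 111000 × cos 53.195° = -0.000129 × 111000 × 0.5991 ≈ -8.57842 m.
Hypotenuse of the two orthogonal shifts: √(43.401² + 8.57842²) = 44.2407 m.

44 m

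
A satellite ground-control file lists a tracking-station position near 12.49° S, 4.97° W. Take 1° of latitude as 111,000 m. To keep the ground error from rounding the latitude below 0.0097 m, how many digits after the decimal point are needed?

7

One degree of latitude covers 111000 m.
N decimal places → at most half a unit in the last place, 0.5 × 10⁻ᴺ° = 111000/2 × 10⁻ᴺ m.
Need 0.5 × 111000 × 10⁻ᴺ ≤ 0.0097 → 10⁻ᴺ ≤ 1.748e-07, so N ≥ 6.76.
N = 6 would give 0.0555 m (too coarse); N = 7 gives 0.00555 m ≤ 0.0097 m.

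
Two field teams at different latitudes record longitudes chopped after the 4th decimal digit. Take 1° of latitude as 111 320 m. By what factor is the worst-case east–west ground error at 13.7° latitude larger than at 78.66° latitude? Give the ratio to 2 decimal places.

4.94

Truncating at 4 decimal places can drop up to a full unit in the last place, so the longitude may be off by as much as 0.0001°.
Error at 13.7° = 0.0001° × 111320 × cos 13.7° ≈ 11.132 × 0.9715 = 10.815 m.
At 78.66°: 0.0001° × 111320 × cos 78.66° = 0.0001 × 111320 × 0.1966 ≈ 2.1889 m.
The ratio reduces to cos 13.7° / cos 78.66° = 0.9715/0.1966 ≈ 4.9410.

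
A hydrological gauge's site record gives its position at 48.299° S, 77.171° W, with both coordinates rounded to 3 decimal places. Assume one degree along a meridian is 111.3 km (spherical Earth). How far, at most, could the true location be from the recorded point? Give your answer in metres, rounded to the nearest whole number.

67 metres

Rounding to 3 decimal places leaves each coordinate within ±0.0005° of the true value.
Latitude error → 0.0005 × 111300 = 55.65 m along the meridian.
E–W at 48.299°: 0.0005° × 111300 × cos 48.299° = 0.0005 × 111300 × 0.6652 ≈ 37.0208 m.
The two errors are perpendicular, so the maximum displacement is √(55.65² + 37.0208²) ≈ 66.8391 m.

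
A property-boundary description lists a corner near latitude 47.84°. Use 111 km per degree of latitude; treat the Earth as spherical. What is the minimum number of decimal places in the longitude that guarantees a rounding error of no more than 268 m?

3

At 47.84° one degree of longitude covers 111000 × cos 47.84° ≈ 111000 × 0.6712 ≈ 74503.6 m.
N decimal places → at most half a unit in the last place, 0.5 × 10⁻ᴺ° = 74503.6/2 × 10⁻ᴺ m.
Need 0.5 × 74503.6 × 10⁻ᴺ ≤ 268 → 10⁻ᴺ ≤ 7.194e-03, so N ≥ 2.14.
N = 2 would give 373 m (too coarse); N = 3 gives 37.3 m ≤ 268 m.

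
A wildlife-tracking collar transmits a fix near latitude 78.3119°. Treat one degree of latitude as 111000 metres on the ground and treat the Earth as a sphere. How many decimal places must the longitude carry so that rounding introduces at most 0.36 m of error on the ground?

5 decimal places

At 78.3119° one degree of longitude covers 111000 × cos 78.3119° ≈ 111000 × 0.2026 ≈ 22486.8 m.
N decimal places → at most half a unit in the last place, 0.5 × 10⁻ᴺ° = 22486.8/2 × 10⁻ᴺ m.
Setting 11243.4 × 10⁻ᴺ ≤ 0.36 gives 10ᴺ ≥ 3.123e+04, i.e. N ≥ 4.49.
At 4 places the error can reach 1.12 m, but 5 places keeps it to 0.112 m.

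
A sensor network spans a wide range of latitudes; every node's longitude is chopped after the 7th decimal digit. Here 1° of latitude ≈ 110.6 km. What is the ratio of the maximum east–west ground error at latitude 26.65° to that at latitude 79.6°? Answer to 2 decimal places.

Truncating at 7 decimal places can drop up to a full unit in the last place, so the longitude may be off by as much as 1e-07°.
At 26.65°: 1e-07° × 110600 × cos 26.65° = 1e-07 × 110600 × 0.8938 ≈ 0.009885 m.
At 79.6°: 1e-07° × 110600 × cos 79.6° = 1e-07 × 110600 × 0.1805 ≈ 0.0019965 m.
Ratio: 0.009885 / 0.0019965 = cos 26.65° / cos 79.6° ≈ 4.9511.

4.95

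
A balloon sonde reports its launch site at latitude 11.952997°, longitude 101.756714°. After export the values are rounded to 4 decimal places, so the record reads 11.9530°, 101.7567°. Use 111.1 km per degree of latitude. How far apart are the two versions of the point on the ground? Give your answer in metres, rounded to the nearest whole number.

2 metres

Δlat = 11.952997 − 11.9530 = -0.000003°; Δlon = 101.756714 − 101.7567 = +0.000014°.
North–south shift: -0.000003 × 111100 = -0.3333 m.
East–west at this latitude: 0.000014° × 111100 × cos 11.953° ≈ 0.000014 × 108691 = 1.52168 m.
Distance: √(0.3333² + 1.52168²) ≈ 1.55775 m.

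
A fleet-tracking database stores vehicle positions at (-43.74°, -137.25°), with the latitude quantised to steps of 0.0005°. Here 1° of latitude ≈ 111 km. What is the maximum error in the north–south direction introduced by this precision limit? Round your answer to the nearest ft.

With a 0.0005° grid the true value lies within half a step, ±0.0005°/2 = ±0.00025°, of the stored one.
North–south distance: 0.00025° × 111000 m/° = 27.75 m.
Converting: 27.75 m × 3.2808 ft/m ≈ 91.043 ft.

91 ft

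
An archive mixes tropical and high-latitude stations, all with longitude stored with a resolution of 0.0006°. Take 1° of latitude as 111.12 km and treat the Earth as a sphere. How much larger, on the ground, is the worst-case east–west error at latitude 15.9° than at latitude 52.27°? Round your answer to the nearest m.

With a 0.0006° grid the true value lies within half a step, ±0.0006°/2 = ±0.0003°, of the stored one.
Error at 15.9° = 0.0003° × 111120 × cos 15.9° ≈ 33.336 × 0.9617 = 32.061 m.
Error at 52.27° = 0.0003° × 111120 × cos 52.27° ≈ 33.336 × 0.6119 = 20.4 m.
Difference: 32.061 − 20.4 = 11.661 m.

12 m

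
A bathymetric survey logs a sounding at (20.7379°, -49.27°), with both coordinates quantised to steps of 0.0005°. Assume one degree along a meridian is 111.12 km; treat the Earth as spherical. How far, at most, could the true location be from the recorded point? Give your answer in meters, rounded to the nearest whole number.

With a 0.0005° grid the true value lies within half a step, ±0.0005°/2 = ±0.00025°, of the stored one.
North–south component: 0.00025° × 111120 = 27.78 m.
Longitude error → 0.00025 × 111120 × cos 20.7379° = 0.00025 × 111120 × 0.9352 ≈ 25.9801 m.
Combining orthogonally: (27.78² + 25.9801²)^½ ≈ 38.0355 m.

38 meters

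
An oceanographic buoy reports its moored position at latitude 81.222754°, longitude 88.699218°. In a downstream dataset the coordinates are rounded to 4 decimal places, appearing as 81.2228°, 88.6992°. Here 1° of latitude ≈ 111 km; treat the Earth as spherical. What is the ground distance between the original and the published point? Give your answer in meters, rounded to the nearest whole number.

5 meters

The latitude changed by -0.000046° and the longitude by +0.000018°.
North–south shift: -0.000046 × 111000 = -5.106 m.
East–west at this latitude: 0.000018° × 111000 × cos 81.2228° ≈ 0.000018 × 16937.8 = 0.30488 m.
Distance: √(5.106² + 0.30488²) ≈ 5.11509 m.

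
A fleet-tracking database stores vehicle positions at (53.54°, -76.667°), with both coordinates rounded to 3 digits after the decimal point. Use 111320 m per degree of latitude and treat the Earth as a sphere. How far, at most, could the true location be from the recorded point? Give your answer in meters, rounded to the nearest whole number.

Rounding to 3 decimal places leaves each coordinate within ±0.0005° of the true value.
North–south component: 0.0005° × 111320 = 55.66 m.
East–west component at 53.54°: 0.0005° × 111320 × cos 53.54° ≈ 0.0005 × 66153.2 ≈ 33.0766 m.
The two errors are perpendicular, so the maximum displacement is √(55.66² + 33.0766²) ≈ 64.7464 m.

65 meters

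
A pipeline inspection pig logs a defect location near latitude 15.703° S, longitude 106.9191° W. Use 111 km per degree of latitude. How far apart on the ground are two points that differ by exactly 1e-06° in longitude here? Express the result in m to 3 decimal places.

0.107 m

1e-06° of longitude at 15.703° is 1e-06 × 111000 × cos 15.703° ≈ 1e-06 × 106857 = 0.106857 m.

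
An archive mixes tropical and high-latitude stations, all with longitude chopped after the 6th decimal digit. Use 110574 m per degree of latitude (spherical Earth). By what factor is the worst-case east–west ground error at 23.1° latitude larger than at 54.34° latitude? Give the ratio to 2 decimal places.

Truncating at 6 decimal places can drop up to a full unit in the last place, so the longitude may be off by as much as 1e-06°.
At 23.1°: 1e-06° × 110574 × cos 23.1° = 1e-06 × 110574 × 0.9198 ≈ 0.10171 m.
At 54.34°: 1e-06° × 110574 × cos 54.34° = 1e-06 × 110574 × 0.5830 ≈ 0.064462 m.
The ratio reduces to cos 23.1° / cos 54.34° = 0.9198/0.5830 ≈ 1.5778.

1.58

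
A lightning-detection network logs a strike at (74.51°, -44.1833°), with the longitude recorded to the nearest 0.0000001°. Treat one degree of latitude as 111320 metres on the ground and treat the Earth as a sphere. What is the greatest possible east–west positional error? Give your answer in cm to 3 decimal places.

0.149 cm

Rounding to 7 decimal places leaves the longitude within ±5e-08° of the true value.
Parallels shrink by cos φ, so at 74.51° a degree of longitude is 111320 × 0.2671 ≈ 29730.3 m.
Maximum E–W displacement: 5e-08 × 29730.3 = 0.00148651 m.
That is 0.00148651 m = 0.14865 cm.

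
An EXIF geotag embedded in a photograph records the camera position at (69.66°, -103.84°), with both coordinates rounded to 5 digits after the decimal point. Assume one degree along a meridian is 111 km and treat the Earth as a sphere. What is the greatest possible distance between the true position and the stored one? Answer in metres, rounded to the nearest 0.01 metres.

Rounding to 5 decimal places leaves each coordinate within ±5e-06° of the true value.
North–south component: 5e-06° × 111000 = 0.555 m.
Longitude error → 5e-06 × 111000 × cos 69.66° = 5e-06 × 111000 × 0.3476 ≈ 0.192913 m.
Combining orthogonally: (0.555² + 0.192913²)^½ ≈ 0.587572 m.

0.59 metres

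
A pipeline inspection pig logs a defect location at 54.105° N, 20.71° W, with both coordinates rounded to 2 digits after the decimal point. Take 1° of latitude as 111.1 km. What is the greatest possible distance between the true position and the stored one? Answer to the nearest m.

644 m

Rounding to 2 decimal places leaves each coordinate within ±0.005° of the true value.
Latitude error → 0.005 × 111100 = 555.5 m along the meridian.
E–W at 54.105°: 0.005° × 111100 × cos 54.105° = 0.005 × 111100 × 0.5863 ≈ 325.691 m.
Worst case both components are at the extreme and orthogonal: √(555.5² + 325.691²) ≈ 643.937 m.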